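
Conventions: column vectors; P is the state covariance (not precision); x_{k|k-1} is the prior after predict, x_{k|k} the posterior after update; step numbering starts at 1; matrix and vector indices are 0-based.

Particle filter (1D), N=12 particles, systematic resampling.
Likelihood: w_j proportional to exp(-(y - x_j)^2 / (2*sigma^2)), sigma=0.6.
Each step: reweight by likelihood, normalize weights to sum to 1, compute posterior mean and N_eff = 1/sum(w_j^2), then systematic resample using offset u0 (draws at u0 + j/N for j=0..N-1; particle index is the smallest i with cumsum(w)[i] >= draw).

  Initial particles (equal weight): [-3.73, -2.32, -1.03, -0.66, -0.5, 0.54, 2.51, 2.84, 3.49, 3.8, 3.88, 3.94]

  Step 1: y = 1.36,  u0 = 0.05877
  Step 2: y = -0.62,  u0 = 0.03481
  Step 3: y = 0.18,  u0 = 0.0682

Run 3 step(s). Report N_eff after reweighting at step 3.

N_eff = 12.0000

step 1: w=[0.0000, 0.0000, 0.0006, 0.0056, 0.0133, 0.6397, 0.2593, 0.0777, 0.0030, 0.0004, 0.0002, 0.0002]  mean=1.2195  Neff=2.0718  idx=[5, 5, 5, 5, 5, 5, 5, 5, 6, 6, 6, 7]
step 2: w=[0.1250, 0.1250, 0.1250, 0.1250, 0.1250, 0.1250, 0.1250, 0.1250, 0.0000, 0.0000, 0.0000, 0.0000]  mean=0.5400  Neff=8.0000  idx=[0, 0, 1, 2, 2, 3, 4, 4, 5, 6, 6, 7]
step 3: w=[0.0833, 0.0833, 0.0833, 0.0833, 0.0833, 0.0833, 0.0833, 0.0833, 0.0833, 0.0833, 0.0833, 0.0833]  mean=0.5400  Neff=12.0000  idx=[0, 1, 2, 3, 4, 5, 6, 7, 8, 9, 10, 11]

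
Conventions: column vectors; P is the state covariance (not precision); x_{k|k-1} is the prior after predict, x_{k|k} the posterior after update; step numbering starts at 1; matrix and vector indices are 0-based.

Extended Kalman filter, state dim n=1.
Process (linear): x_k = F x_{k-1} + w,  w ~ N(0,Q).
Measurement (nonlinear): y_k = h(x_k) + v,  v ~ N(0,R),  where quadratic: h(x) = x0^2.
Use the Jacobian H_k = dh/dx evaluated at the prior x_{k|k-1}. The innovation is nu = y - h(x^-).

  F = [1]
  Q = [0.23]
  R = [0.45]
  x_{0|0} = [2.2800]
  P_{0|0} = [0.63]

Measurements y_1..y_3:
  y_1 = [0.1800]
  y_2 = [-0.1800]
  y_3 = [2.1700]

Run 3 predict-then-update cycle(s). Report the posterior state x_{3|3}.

x_post = [1.3648]

step 1: x^-=[2.2800]  P^-=[0.8600]  H_jac=[4.5600]  S=[18.3325]  K=[0.2139]  nu=[-5.0184]  x^+=[1.2065]  P^+=[0.0211]
step 2: x^-=[1.2065]  P^-=[0.2511]  H_jac=[2.4130]  S=[1.9121]  K=[0.3169]  nu=[-1.6356]  x^+=[0.6882]  P^+=[0.0591]
step 3: x^-=[0.6882]  P^-=[0.2891]  H_jac=[1.3763]  S=[0.9976]  K=[0.3988]  nu=[1.6964]  x^+=[1.3648]  P^+=[0.1304]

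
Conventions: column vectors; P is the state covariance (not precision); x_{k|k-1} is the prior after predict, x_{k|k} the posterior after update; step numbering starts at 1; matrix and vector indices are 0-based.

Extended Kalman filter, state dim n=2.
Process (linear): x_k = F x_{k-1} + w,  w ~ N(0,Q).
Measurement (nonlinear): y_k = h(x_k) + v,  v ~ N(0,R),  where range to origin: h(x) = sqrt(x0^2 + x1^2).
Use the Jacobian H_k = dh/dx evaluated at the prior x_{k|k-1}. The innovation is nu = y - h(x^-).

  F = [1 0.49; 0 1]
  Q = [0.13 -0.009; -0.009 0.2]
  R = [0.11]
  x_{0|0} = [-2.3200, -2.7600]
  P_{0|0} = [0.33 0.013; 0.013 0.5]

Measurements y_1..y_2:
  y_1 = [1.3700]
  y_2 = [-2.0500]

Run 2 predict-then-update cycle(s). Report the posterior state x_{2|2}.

x_post = [0.5588, 1.0817]

step 1: x^-=[-3.6724, -2.7600]  P^-=[0.5928 0.2490; 0.2490 0.7000]  H_jac=[-0.7994 -0.6008]  S=[0.9807]  K=[-0.6358; -0.6318]  nu=[-3.2239]  x^+=[-1.6227, -0.7231]  P^+=[0.1964 -0.1449; -0.1449 0.3085]
step 2: x^-=[-1.9770, -0.7231]  P^-=[0.2585 -0.0028; -0.0028 0.5085]  H_jac=[-0.9392 -0.3435]  S=[0.3962]  K=[-0.6103; -0.4343]  nu=[-4.1551]  x^+=[0.5588, 1.0817]  P^+=[0.1109 -0.1078; -0.1078 0.4338]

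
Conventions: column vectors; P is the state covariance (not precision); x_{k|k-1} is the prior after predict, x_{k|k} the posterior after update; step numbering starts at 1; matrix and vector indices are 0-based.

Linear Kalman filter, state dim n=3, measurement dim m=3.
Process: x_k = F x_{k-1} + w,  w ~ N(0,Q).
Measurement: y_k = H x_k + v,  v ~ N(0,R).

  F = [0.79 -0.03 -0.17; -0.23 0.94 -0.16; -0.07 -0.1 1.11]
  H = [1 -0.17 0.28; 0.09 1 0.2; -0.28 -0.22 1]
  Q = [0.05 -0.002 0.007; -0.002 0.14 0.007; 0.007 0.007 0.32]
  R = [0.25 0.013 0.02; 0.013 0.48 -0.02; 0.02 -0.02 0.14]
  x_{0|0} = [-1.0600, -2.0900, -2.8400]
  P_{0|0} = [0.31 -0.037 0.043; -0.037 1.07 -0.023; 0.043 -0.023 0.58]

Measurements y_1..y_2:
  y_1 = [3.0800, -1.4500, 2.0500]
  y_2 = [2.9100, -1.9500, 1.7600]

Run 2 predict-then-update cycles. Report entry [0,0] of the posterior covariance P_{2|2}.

P_post[0,0] = 0.0749

step 1: x^-=[-0.2919, -1.2664, -2.8692]  P^-=[0.2512 -0.1006 -0.0749; -0.1006 1.1428 -0.2249; -0.0749 -0.2249 1.0447]  S=[0.6298 -0.2715 0.2853; -0.2715 1.5558 -0.2561; 0.2853 -0.2561 1.3883]  K=[0.4743 -0.0079 -0.1876; -0.2222 0.6347 -0.1600; 0.0986 0.1357 0.8081]  nu=[3.9600, 0.4165, 4.5589]  x^+=[0.7275, -2.6115, 1.2617]  P^+=[0.1100 -0.0064 0.0128; -0.0064 0.3006 0.0248; 0.0128 0.0248 0.1214]
step 2: x^-=[0.4386, -2.8240, 1.6107]  P^-=[0.1196 -0.0369 -0.0096; -0.0369 0.4107 -0.0176; -0.0096 -0.0176 0.4656]  S=[0.4268 -0.0628 0.1338; -0.0628 0.8963 -0.0264; 0.1338 -0.0264 0.6434]  K=[0.3252 -0.0121 -0.1225; -0.1663 0.4360 -0.0993; 0.0798 0.1101 0.7217]  nu=[1.5403, 0.5124, -0.3492]  x^+=[0.9761, -2.8220, 1.5381]  P^+=[0.0749 -0.0077 0.0089; -0.0077 0.2064 0.0173; 0.0089 0.0173 0.1067]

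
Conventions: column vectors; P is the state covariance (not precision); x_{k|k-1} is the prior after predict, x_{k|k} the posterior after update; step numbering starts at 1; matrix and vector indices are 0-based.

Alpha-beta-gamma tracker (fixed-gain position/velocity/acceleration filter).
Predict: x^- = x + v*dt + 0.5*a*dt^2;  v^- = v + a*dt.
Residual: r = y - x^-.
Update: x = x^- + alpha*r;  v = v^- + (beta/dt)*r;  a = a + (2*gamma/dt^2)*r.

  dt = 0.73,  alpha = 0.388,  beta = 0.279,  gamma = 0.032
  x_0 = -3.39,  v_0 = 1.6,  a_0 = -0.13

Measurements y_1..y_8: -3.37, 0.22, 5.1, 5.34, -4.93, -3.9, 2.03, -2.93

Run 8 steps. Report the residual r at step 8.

step 1: x_pred=-2.2566  r=-1.1134  x^+=-2.6886  v^+=1.0796  a^+=-0.2637
step 2: x_pred=-1.9708  r=2.1908  x^+=-1.1208  v^+=1.7244  a^+=-0.0006
step 3: x_pred=0.1379  r=4.9621  x^+=2.0632  v^+=3.6204  a^+=0.5953
step 4: x_pred=4.8647  r=0.4753  x^+=5.0491  v^+=4.2367  a^+=0.6524
step 5: x_pred=8.3157  r=-13.2457  x^+=3.1764  v^+=-0.3495  a^+=-0.9384
step 6: x_pred=2.6712  r=-6.5712  x^+=0.1216  v^+=-3.5460  a^+=-1.7276
step 7: x_pred=-2.9273  r=4.9573  x^+=-1.0038  v^+=-2.9124  a^+=-1.1322
step 8: x_pred=-3.4316  r=0.5016  x^+=-3.2370  v^+=-3.5472  a^+=-1.0720

resid = 0.5016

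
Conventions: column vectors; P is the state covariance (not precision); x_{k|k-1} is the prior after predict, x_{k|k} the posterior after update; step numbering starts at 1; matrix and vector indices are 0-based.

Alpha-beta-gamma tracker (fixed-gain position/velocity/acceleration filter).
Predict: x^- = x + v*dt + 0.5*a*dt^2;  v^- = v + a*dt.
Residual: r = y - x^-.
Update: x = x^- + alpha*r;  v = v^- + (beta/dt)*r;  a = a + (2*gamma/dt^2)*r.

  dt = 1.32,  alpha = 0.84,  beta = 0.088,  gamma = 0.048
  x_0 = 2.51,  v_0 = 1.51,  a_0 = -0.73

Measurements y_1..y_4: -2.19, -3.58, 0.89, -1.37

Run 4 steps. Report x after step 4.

step 1: x_pred=3.8672  r=-6.0572  x^+=-1.2208  v^+=0.1426  a^+=-1.0637
step 2: x_pred=-1.9594  r=-1.6206  x^+=-3.3207  v^+=-1.3696  a^+=-1.1530
step 3: x_pred=-6.1331  r=7.0231  x^+=-0.2337  v^+=-2.4234  a^+=-0.7661
step 4: x_pred=-4.0999  r=2.7299  x^+=-1.8068  v^+=-3.2526  a^+=-0.6157

x_post = -1.8068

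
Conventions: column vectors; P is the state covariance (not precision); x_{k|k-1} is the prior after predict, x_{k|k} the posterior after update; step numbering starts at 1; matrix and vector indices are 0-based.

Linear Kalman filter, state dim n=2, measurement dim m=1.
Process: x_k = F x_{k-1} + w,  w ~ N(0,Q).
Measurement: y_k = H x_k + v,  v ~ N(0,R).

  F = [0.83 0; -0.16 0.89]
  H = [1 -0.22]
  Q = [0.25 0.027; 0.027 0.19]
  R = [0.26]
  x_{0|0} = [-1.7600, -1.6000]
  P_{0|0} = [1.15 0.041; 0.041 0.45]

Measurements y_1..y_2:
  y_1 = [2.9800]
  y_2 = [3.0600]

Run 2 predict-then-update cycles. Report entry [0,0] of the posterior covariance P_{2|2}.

step 1: x^-=[-1.4608, -1.1424]  P^-=[1.0422 -0.0954; -0.0954 0.5642]  S=[1.3715]  K=[0.7752; -0.1601]  nu=[4.1895]  x^+=[1.7869, -1.8131]  P^+=[0.2180 0.0748; 0.0748 0.5291]
step 2: x^-=[1.4832, -1.8995]  P^-=[0.4002 0.0533; 0.0533 0.5934]  S=[0.6655]  K=[0.5838; -0.1161]  nu=[1.1589]  x^+=[2.1597, -2.0341]  P^+=[0.1734 0.0984; 0.0984 0.5844]

P_post[0,0] = 0.1734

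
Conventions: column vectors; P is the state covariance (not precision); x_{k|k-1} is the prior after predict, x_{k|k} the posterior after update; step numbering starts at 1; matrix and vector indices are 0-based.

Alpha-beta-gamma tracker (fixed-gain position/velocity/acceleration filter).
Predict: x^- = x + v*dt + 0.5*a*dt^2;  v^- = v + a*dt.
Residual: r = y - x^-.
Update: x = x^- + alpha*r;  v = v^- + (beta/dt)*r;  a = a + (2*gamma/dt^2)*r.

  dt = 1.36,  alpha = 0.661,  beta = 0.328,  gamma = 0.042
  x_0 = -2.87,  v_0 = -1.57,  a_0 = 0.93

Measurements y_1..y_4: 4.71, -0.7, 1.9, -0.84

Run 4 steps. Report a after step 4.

step 1: x_pred=-4.1451  r=8.8551  x^+=1.7081  v^+=1.8305  a^+=1.3322
step 2: x_pred=5.4295  r=-6.1295  x^+=1.3779  v^+=2.1639  a^+=1.0538
step 3: x_pred=5.2953  r=-3.3953  x^+=3.0510  v^+=2.7782  a^+=0.8996
step 4: x_pred=7.6613  r=-8.5013  x^+=2.0419  v^+=1.9513  a^+=0.5135

a_post = 0.5135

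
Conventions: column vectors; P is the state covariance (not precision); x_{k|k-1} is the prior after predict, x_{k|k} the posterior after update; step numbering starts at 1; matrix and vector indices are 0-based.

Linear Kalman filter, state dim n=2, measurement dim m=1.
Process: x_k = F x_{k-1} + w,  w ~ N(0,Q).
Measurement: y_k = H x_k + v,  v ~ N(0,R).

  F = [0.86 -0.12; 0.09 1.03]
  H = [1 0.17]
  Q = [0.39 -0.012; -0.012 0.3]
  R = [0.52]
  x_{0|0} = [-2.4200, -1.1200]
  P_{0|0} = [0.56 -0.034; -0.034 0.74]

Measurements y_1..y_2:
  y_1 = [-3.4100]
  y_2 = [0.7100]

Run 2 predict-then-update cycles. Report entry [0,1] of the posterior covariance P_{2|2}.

step 1: x^-=[-1.9468, -1.3714]  P^-=[0.8218 -0.0899; -0.0899 1.0833]  S=[1.3426]  K=[0.6008; 0.0702]  nu=[-1.2301]  x^+=[-2.6858, -1.4578]  P^+=[0.3373 -0.1465; -0.1465 1.0767]
step 2: x^-=[-2.1348, -1.7432]  P^-=[0.6852 -0.2472; -0.2472 1.4178]  S=[1.1621]  K=[0.5535; -0.0053]  nu=[3.1412]  x^+=[-0.3963, -1.7598]  P^+=[0.3292 -0.2438; -0.2438 1.4178]

P_post[0,1] = -0.2438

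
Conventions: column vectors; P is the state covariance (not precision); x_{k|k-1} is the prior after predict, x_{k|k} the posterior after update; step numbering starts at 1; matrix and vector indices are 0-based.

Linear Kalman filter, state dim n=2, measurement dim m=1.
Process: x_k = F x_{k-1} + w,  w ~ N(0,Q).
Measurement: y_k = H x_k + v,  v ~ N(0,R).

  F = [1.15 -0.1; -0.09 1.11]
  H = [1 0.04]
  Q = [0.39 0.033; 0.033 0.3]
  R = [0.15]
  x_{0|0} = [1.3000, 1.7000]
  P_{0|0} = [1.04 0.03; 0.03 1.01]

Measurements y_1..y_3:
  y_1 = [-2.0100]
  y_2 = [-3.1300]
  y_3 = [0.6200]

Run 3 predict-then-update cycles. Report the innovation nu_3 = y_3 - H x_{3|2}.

step 1: x^-=[1.3250, 1.7700]  P^-=[1.7686 -0.1482; -0.1482 1.5469]  S=[1.9092]  K=[0.9232; -0.0452]  nu=[-3.4058]  x^+=[-1.8194, 1.9240]  P^+=[0.1412 -0.0685; -0.0685 1.5429]
step 2: x^-=[-2.2847, 2.2993]  P^-=[0.6080 -0.2409; -0.2409 2.2159]  S=[0.7422]  K=[0.8061; -0.2052]  nu=[-0.9373]  x^+=[-3.0402, 2.4917]  P^+=[0.1256 -0.1182; -0.1182 2.1846]
step 3: x^-=[-3.7455, 3.0394]  P^-=[0.6052 -0.3744; -0.3744 3.0163]  S=[0.7301]  K=[0.8084; -0.3476]  nu=[4.2439]  x^+=[-0.3145, 1.5643]  P^+=[0.1280 -0.1693; -0.1693 2.9281]

innov = [4.2439]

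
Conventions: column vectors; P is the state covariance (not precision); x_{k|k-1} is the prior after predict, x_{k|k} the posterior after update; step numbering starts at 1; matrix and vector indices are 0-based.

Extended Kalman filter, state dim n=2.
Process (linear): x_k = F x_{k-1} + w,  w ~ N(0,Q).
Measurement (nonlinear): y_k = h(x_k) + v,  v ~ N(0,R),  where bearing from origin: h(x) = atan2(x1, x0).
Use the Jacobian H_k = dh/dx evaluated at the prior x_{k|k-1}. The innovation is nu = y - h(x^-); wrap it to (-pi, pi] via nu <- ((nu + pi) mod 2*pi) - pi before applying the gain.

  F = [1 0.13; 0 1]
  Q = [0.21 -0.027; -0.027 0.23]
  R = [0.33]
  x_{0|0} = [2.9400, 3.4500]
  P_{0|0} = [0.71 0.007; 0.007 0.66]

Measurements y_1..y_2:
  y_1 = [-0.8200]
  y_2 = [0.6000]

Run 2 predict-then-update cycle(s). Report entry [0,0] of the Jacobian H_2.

H_jac[0,0] = -0.1070

step 1: x^-=[3.3885, 3.4500]  P^-=[0.9330 0.0658; 0.0658 0.8900]  H_jac=[-0.1475 0.1449]  S=[0.3662]  K=[-0.3499; 0.3257]  nu=[-1.6144]  x^+=[3.9533, 2.9242]  P^+=[0.8882 0.1075; 0.1075 0.8512]
step 2: x^-=[4.3335, 2.9242]  P^-=[1.1405 0.1912; 0.1912 1.0812]  H_jac=[-0.1070 0.1586]  S=[0.3638]  K=[-0.2521; 0.4150]  nu=[0.0064]  x^+=[4.3318, 2.9269]  P^+=[1.1174 0.2292; 0.2292 1.0185]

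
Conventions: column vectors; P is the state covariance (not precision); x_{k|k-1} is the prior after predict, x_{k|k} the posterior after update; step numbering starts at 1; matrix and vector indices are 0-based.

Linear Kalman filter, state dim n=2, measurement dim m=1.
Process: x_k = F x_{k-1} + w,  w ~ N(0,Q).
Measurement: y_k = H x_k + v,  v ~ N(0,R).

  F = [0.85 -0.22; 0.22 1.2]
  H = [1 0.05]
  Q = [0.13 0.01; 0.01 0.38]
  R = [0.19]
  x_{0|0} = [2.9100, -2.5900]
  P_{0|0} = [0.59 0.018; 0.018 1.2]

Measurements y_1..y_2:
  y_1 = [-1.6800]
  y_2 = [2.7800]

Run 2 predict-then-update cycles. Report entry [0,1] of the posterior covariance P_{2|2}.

step 1: x^-=[3.0433, -2.4678]  P^-=[0.6076 -0.1790; -0.1790 2.1461]  S=[0.7851]  K=[0.7626; -0.0913]  nu=[-4.5999]  x^+=[-0.4644, -2.0478]  P^+=[0.1511 -0.1243; -0.1243 2.1395]
step 2: x^-=[0.0558, -2.5596]  P^-=[0.3892 -0.6474; -0.6474 3.4026]  S=[0.5230]  K=[0.6823; -0.9125]  nu=[2.8522]  x^+=[2.0019, -5.1622]  P^+=[0.1457 -0.3217; -0.3217 2.9671]

P_post[0,1] = -0.3217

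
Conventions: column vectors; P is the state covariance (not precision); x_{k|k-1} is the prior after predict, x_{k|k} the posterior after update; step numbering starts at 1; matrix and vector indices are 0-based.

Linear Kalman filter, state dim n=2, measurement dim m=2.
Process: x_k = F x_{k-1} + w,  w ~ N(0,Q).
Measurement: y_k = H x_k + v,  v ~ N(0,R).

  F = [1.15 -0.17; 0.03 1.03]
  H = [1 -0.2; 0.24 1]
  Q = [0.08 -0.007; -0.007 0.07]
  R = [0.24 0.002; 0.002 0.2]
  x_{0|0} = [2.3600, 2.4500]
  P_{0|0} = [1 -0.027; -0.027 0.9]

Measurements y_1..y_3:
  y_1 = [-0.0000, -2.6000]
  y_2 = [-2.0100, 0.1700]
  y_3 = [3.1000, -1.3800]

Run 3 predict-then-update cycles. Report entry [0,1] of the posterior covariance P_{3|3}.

step 1: x^-=[2.2975, 2.5943]  P^-=[1.4391 -0.1619; -0.1619 1.0240]  S=[1.7848 -0.0116; -0.0116 1.2292]  K=[0.8255 0.1570; -0.2003 0.7996]  nu=[-1.7786, -5.7457]  x^+=[-0.0729, -1.6437]  P^+=[0.1956 -0.0139; -0.0139 0.1629]
step 2: x^-=[0.1956, -1.6951]  P^-=[0.3489 -0.0452; -0.0452 0.2421]  S=[0.6166 -0.0057; -0.0057 0.4405]  K=[0.5813 0.0951; -0.1469 0.5231]  nu=[-2.5446, 1.8182]  x^+=[-1.1108, -0.3702]  P^+=[0.1372 -0.0127; -0.0127 0.1074]
step 3: x^-=[-1.2145, -0.4146]  P^-=[0.2695 -0.0361; -0.0361 0.1833]  S=[0.5312 -0.0043; -0.0043 0.3814]  K=[0.5215 0.0808; -0.1332 0.4562]  nu=[4.2315, -0.6739]  x^+=[0.9378, -1.2857]  P^+=[0.1229 -0.0123; -0.0123 0.0939]

P_post[0,1] = -0.0123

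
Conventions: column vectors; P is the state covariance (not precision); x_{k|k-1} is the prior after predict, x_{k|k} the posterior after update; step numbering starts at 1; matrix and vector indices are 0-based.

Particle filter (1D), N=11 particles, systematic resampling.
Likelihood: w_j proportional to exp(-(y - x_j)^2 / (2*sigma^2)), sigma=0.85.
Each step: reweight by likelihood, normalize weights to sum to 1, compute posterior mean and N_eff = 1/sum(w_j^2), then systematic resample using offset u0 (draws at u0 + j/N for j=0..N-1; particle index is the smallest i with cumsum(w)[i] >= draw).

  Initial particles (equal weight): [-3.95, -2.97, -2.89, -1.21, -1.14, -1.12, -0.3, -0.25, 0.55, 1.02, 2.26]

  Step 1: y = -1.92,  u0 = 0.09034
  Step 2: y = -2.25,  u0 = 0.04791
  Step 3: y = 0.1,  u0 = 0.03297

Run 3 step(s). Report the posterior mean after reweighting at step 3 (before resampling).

step 1: w=[0.0171, 0.1382, 0.1545, 0.2091, 0.1945, 0.1903, 0.0482, 0.0430, 0.0043, 0.0007, 0.0000]  mean=-1.6345  Neff=6.0527  idx=[1, 2, 2, 3, 3, 4, 4, 5, 5, 6, 9]
step 2: w=[0.1425, 0.1536, 0.1536, 0.0965, 0.0965, 0.0869, 0.0869, 0.0843, 0.0843, 0.0147, 0.0001]  mean=-1.9360  Neff=8.6453  idx=[0, 0, 1, 2, 2, 3, 4, 5, 6, 7, 8]
step 3: w=[0.0007, 0.0007, 0.0010, 0.0010, 0.0010, 0.1507, 0.1507, 0.1706, 0.1706, 0.1765, 0.1765]  mean=-1.1620  Neff=6.0277  idx=[5, 5, 6, 6, 7, 8, 8, 9, 9, 10, 10]

post_mean = -1.1620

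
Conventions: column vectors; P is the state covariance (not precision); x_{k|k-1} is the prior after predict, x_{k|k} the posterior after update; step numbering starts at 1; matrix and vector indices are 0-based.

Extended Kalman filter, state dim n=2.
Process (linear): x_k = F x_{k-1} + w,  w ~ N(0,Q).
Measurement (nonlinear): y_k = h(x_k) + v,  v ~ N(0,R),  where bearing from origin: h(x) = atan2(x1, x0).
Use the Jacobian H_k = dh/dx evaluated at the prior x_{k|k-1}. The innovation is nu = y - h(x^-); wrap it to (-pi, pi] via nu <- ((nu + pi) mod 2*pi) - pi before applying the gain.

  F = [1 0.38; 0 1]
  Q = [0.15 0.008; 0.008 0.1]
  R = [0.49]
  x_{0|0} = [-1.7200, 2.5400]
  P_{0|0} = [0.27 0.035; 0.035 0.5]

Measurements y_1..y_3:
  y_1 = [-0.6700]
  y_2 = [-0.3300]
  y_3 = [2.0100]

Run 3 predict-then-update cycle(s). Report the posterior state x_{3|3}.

step 1: x^-=[-0.7548, 2.5400]  P^-=[0.5188 0.2330; 0.2330 0.6000]  H_jac=[-0.3618 -0.1075]  S=[0.5829]  K=[-0.3649; -0.2552]  nu=[-2.5297]  x^+=[0.1683, 3.1857]  P^+=[0.4412 0.1787; 0.1787 0.5620]
step 2: x^-=[1.3789, 3.1857]  P^-=[0.8081 0.4003; 0.4003 0.6620]  H_jac=[-0.2644 0.1144]  S=[0.5309]  K=[-0.3161; -0.0566]  nu=[-1.4923]  x^+=[1.8506, 3.2702]  P^+=[0.7551 0.3908; 0.3908 0.6603]
step 3: x^-=[3.0933, 3.2702]  P^-=[1.2974 0.6497; 0.6497 0.7603]  H_jac=[-0.1614 0.1527]  S=[0.5095]  K=[-0.2163; 0.0220]  nu=[1.1968]  x^+=[2.8344, 3.2965]  P^+=[1.2736 0.6521; 0.6521 0.7601]

x_post = [2.8344, 3.2965]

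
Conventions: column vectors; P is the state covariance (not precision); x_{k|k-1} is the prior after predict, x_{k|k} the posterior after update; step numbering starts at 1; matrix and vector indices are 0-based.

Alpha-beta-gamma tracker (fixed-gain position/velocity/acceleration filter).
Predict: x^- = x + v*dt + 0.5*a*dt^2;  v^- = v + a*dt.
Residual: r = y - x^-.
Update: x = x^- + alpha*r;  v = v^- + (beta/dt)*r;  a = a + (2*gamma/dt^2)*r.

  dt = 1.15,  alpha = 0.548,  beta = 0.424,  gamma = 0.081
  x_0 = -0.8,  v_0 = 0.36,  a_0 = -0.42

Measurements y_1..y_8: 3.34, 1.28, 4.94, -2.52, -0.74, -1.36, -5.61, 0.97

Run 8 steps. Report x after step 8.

step 1: x_pred=-0.6637  r=4.0037  x^+=1.5303  v^+=1.3532  a^+=0.0704
step 2: x_pred=3.1330  r=-1.8530  x^+=2.1176  v^+=0.7510  a^+=-0.1565
step 3: x_pred=2.8776  r=2.0624  x^+=4.0078  v^+=1.3313  a^+=0.0961
step 4: x_pred=5.6024  r=-8.1224  x^+=1.1513  v^+=-1.5529  a^+=-0.8989
step 5: x_pred=-1.2289  r=0.4889  x^+=-0.9610  v^+=-2.4063  a^+=-0.8390
step 6: x_pred=-4.2830  r=2.9230  x^+=-2.6812  v^+=-2.2935  a^+=-0.4809
step 7: x_pred=-5.6367  r=0.0267  x^+=-5.6221  v^+=-2.8367  a^+=-0.4777
step 8: x_pred=-9.2001  r=10.1701  x^+=-3.6269  v^+=0.3637  a^+=0.7681

x_post = -3.6269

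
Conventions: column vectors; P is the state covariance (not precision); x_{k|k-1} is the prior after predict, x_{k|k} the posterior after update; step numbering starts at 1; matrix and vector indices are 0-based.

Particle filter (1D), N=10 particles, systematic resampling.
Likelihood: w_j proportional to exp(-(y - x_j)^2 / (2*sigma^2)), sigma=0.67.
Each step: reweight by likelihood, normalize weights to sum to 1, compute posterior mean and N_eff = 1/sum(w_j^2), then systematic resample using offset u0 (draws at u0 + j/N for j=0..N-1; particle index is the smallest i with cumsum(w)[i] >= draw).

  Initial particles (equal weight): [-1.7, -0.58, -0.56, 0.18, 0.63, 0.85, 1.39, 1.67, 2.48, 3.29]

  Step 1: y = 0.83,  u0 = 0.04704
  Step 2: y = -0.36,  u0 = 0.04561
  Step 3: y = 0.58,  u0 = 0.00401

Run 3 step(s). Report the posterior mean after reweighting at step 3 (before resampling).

step 1: w=[0.0002, 0.0272, 0.0289, 0.1555, 0.2381, 0.2488, 0.1755, 0.1134, 0.0120, 0.0003]  mean=0.8213  Neff=5.3141  idx=[2, 3, 4, 4, 4, 5, 5, 6, 6, 7]
step 2: w=[0.3033, 0.2291, 0.1064, 0.1064, 0.1064, 0.0621, 0.0621, 0.0105, 0.0105, 0.0032]  mean=0.2126  Neff=5.3650  idx=[0, 0, 0, 1, 1, 2, 3, 4, 4, 6]
step 3: w=[0.0323, 0.0323, 0.0323, 0.1148, 0.1148, 0.1368, 0.1368, 0.1368, 0.1368, 0.1265]  mean=0.4394  Neff=8.3111  idx=[0, 3, 3, 4, 5, 6, 7, 7, 8, 9]

post_mean = 0.4394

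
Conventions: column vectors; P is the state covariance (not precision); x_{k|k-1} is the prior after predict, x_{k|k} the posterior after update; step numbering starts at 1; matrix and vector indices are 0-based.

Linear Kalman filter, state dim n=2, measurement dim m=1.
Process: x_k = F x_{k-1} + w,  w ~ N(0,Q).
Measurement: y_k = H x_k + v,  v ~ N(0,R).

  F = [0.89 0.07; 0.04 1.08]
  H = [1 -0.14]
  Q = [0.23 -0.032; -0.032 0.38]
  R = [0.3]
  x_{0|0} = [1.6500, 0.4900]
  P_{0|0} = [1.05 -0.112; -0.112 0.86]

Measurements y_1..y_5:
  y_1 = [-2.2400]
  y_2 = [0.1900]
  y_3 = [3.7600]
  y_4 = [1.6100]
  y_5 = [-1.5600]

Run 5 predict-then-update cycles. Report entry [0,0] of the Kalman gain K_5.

step 1: x^-=[1.5028, 0.5952]  P^-=[1.0520 -0.0376; -0.0376 1.3751]  S=[1.3894]  K=[0.7609; -0.1656]  nu=[-3.6595]  x^+=[-1.2817, 1.2012]  P^+=[0.2475 0.1375; 0.1375 1.3370]
step 2: x^-=[-1.0566, 1.2460]  P^-=[0.4497 0.2104; 0.2104 1.9518]  S=[0.7291]  K=[0.5765; -0.0861]  nu=[1.4211]  x^+=[-0.2374, 1.1236]  P^+=[0.2075 0.2466; 0.2466 1.9463]
step 3: x^-=[-0.1327, 1.2040]  P^-=[0.4346 0.3603; 0.3603 2.6719]  S=[0.6861]  K=[0.5599; -0.0201]  nu=[4.0612]  x^+=[2.1413, 1.1225]  P^+=[0.2195 0.3680; 0.3680 2.6716]
step 4: x^-=[1.9844, 1.2980]  P^-=[0.4628 0.5325; 0.5325 3.5283]  S=[0.6829]  K=[0.5686; 0.0565]  nu=[-0.1927]  x^+=[1.8748, 1.2871]  P^+=[0.2421 0.5106; 0.5106 3.5261]
step 5: x^-=[1.7587, 1.4651]  P^-=[0.5026 0.7354; 0.7354 4.5374]  S=[0.6856]  K=[0.5829; 0.1461]  nu=[-3.1136]  x^+=[-0.0563, 1.0101]  P^+=[0.2697 0.6770; 0.6770 4.5227]

K[0,0] = 0.5829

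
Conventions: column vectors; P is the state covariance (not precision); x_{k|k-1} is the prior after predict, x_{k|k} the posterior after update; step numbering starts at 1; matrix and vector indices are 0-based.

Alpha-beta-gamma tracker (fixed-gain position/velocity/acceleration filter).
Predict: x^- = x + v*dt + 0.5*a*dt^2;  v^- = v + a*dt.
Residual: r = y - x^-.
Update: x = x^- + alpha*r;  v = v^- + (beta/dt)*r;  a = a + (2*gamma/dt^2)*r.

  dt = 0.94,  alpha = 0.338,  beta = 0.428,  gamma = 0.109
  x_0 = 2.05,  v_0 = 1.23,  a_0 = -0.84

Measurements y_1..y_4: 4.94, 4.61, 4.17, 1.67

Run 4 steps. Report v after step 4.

v_post = -1.9829

step 1: x_pred=2.8351  r=2.1049  x^+=3.5465  v^+=1.3988  a^+=-0.3207
step 2: x_pred=4.7198  r=-0.1098  x^+=4.6827  v^+=1.0474  a^+=-0.3478
step 3: x_pred=5.5136  r=-1.3436  x^+=5.0594  v^+=0.1088  a^+=-0.6792
step 4: x_pred=4.8616  r=-3.1916  x^+=3.7828  v^+=-1.9829  a^+=-1.4667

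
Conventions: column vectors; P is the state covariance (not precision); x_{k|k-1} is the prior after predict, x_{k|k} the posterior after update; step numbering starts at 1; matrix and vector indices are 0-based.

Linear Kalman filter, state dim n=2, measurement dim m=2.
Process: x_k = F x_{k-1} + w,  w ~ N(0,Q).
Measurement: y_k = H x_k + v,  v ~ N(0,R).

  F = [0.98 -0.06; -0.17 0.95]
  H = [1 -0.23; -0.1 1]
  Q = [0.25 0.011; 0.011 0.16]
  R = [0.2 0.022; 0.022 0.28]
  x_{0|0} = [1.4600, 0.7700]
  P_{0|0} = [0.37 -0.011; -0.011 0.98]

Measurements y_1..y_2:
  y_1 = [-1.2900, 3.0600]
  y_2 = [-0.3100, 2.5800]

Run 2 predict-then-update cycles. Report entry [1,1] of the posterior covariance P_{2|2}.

step 1: x^-=[1.3846, 0.4833]  P^-=[0.6102 -0.1169; -0.1169 1.0587]  S=[0.9199 -0.4021; -0.4021 1.3682]  K=[0.7294 0.0843; -0.0571 0.7656]  nu=[-2.5634, 2.7152]  x^+=[-0.2561, 2.7084]  P^+=[0.1605 0.0557; 0.0557 0.2187]
step 2: x^-=[-0.4135, 2.6165]  P^-=[0.3984 0.0242; 0.0242 0.3440]  S=[0.6055 -0.0722; -0.0722 0.6231]  K=[0.6549 0.0508; -0.0257 0.5452]  nu=[0.7053, -0.0778]  x^+=[0.0444, 2.5559]  P^+=[0.1419 0.0428; 0.0428 0.1564]

P_post[1,1] = 0.1564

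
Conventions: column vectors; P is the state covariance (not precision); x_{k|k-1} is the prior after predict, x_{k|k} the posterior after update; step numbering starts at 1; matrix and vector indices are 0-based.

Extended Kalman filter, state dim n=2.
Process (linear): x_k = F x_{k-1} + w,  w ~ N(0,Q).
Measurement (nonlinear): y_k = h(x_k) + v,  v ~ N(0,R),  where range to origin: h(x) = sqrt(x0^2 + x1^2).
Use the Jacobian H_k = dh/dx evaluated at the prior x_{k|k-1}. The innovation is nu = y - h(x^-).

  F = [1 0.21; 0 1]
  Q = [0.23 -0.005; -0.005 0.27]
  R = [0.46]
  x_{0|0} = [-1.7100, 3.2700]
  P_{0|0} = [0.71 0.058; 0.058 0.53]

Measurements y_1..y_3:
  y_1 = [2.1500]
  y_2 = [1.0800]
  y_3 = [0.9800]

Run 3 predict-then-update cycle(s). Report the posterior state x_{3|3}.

x_post = [-0.2702, 1.2876]

step 1: x^-=[-1.0233, 3.2700]  P^-=[0.9877 0.1643; 0.1643 0.8000]  H_jac=[-0.2987 0.9544]  S=[1.1831]  K=[-0.1168; 0.6039]  nu=[-1.2764]  x^+=[-0.8742, 2.4992]  P^+=[0.9716 0.2477; 0.2477 0.3686]
step 2: x^-=[-0.3494, 2.4992]  P^-=[1.3219 0.3202; 0.3202 0.6386]  H_jac=[-0.1384 0.9904]  S=[1.0239]  K=[0.1309; 0.5744]  nu=[-1.4435]  x^+=[-0.5384, 1.6701]  P^+=[1.3043 0.2431; 0.2431 0.3008]
step 3: x^-=[-0.1877, 1.6701]  P^-=[1.6497 0.3013; 0.3013 0.5708]  H_jac=[-0.1117 0.9937]  S=[0.9774]  K=[0.1179; 0.5459]  nu=[-0.7006]  x^+=[-0.2702, 1.2876]  P^+=[1.6362 0.2384; 0.2384 0.2795]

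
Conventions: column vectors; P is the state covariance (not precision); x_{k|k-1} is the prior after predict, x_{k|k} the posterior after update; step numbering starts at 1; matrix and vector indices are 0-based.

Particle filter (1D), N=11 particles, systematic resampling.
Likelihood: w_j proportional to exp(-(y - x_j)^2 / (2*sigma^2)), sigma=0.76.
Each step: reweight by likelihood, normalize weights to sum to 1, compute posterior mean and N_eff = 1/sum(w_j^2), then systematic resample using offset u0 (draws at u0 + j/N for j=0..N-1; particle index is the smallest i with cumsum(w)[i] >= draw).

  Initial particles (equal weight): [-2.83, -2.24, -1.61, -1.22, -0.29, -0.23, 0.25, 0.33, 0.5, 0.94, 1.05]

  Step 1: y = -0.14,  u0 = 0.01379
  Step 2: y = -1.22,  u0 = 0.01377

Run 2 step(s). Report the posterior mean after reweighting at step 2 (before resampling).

step 1: w=[0.0003, 0.0039, 0.0276, 0.0653, 0.1758, 0.1780, 0.1572, 0.1481, 0.1258, 0.0653, 0.0526]  mean=0.0418  Neff=7.2924  idx=[2, 4, 4, 5, 5, 6, 6, 7, 7, 8, 9]
step 2: w=[0.2631, 0.1420, 0.1420, 0.1285, 0.1285, 0.0462, 0.0462, 0.0375, 0.0375, 0.0232, 0.0053]  mean=-0.5006  Neff=6.6569  idx=[0, 0, 0, 1, 1, 2, 3, 3, 4, 5, 7]

post_mean = -0.5006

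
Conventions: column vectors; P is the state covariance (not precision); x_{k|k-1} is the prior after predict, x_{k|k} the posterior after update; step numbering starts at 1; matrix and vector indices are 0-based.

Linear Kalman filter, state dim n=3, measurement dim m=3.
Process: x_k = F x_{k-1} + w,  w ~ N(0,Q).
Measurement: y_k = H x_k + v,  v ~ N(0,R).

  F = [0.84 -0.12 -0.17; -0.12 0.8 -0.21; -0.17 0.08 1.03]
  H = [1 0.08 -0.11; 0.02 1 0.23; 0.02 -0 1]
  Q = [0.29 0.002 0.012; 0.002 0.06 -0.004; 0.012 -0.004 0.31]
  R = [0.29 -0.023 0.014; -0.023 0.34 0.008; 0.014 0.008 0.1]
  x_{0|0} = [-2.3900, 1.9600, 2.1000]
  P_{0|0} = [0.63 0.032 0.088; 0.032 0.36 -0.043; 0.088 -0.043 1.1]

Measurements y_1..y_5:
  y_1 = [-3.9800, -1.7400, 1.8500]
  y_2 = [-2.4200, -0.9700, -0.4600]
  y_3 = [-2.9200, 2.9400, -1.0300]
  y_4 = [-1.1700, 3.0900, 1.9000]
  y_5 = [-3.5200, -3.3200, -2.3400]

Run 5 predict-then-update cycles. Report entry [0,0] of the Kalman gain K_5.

step 1: x^-=[-2.5998, 1.4138, 2.7261]  P^-=[0.7382 -0.0438 -0.1866; -0.0438 0.3607 -0.2531; -0.1866 -0.2531 1.4587]  S=[1.0866 -0.0795 -0.3383; -0.0795 0.6583 0.0852; -0.3383 0.0852 1.5516]  K=[0.7068 -0.0298 0.0449; -0.0130 0.4816 -0.1930; -0.0499 -0.0066 0.9272]  nu=[-1.1934, -3.7288, -0.8241]  x^+=[-3.3693, -0.2075, 2.0460]  P^+=[0.2100 -0.0325 0.0100; -0.0325 0.1666 -0.0150; 0.0100 -0.0150 0.0918]
step 2: x^-=[-3.1531, -0.1914, 2.6636]  P^-=[0.4463 -0.0541 -0.0276; -0.0541 0.1855 -0.0171; -0.0276 -0.0171 0.4094]  S=[0.7402 -0.0685 -0.0511; -0.0685 0.5370 0.0835; -0.0511 0.0835 0.5085]  K=[0.6010 -0.0236 0.0276; -0.0249 0.3477 -0.0954; -0.0437 0.0129 0.7976]  nu=[1.0414, -1.3282, -3.0605]  x^+=[-2.5804, -0.3872, 0.1599]  P^+=[0.1782 -0.0269 0.0074; -0.0269 0.1201 -0.0066; 0.0074 -0.0066 0.0791]
step 3: x^-=[-2.1482, -0.0337, 0.5724]  P^-=[0.4228 -0.0435 -0.0233; -0.0435 0.1506 -0.0118; -0.0233 -0.0118 0.3969]  S=[0.7169 -0.0604 -0.0454; -0.0604 0.5044 0.0862; -0.0454 0.0862 0.4961]  K=[0.5889 -0.0142 0.0265; -0.0217 0.3026 -0.0802; -0.0431 0.0161 0.7923]  nu=[-0.7061, 2.8850, -1.5595]  x^+=[-2.6465, 0.9797, -0.5863]  P^+=[0.1742 -0.0233 0.0073; -0.0233 0.1045 -0.0054; 0.0073 -0.0054 0.0786]
step 4: x^-=[-2.2410, 1.2245, -0.0756]  P^-=[0.4191 -0.0393 -0.0224; -0.0393 0.1395 -0.0124; -0.0224 -0.0124 0.3963]  S=[0.7136 -0.0568 -0.0446; -0.0568 0.4932 0.0856; -0.0446 0.0856 0.4956]  K=[0.5871 -0.0101 0.0263; -0.0196 0.2868 -0.0779; -0.0430 0.0164 0.7921]  nu=[0.9647, 1.9277, 2.0204]  x^+=[-1.6409, 1.6010, 1.5147]  P^+=[0.1734 -0.0219 0.0073; -0.0219 0.0990 -0.0053; 0.0073 -0.0053 0.0786]
step 5: x^-=[-1.8280, 1.1596, 1.9672]  P^-=[0.4182 -0.0377 -0.0221; -0.0377 0.1357 -0.0129; -0.0221 -0.0129 0.3962]  S=[0.7129 -0.0555 -0.0444; -0.0555 0.4892 0.0851; -0.0444 0.0851 0.4955]  K=[0.5867 -0.0085 0.0262; -0.0187 0.2811 -0.0775; -0.0430 0.0164 0.7921]  nu=[-1.5684, -4.8955, -4.2706]  x^+=[-2.8187, 0.1436, -1.4280]  P^+=[0.1732 -0.0213 0.0073; -0.0213 0.0970 -0.0053; 0.0073 -0.0053 0.0786]

K[0,0] = 0.5867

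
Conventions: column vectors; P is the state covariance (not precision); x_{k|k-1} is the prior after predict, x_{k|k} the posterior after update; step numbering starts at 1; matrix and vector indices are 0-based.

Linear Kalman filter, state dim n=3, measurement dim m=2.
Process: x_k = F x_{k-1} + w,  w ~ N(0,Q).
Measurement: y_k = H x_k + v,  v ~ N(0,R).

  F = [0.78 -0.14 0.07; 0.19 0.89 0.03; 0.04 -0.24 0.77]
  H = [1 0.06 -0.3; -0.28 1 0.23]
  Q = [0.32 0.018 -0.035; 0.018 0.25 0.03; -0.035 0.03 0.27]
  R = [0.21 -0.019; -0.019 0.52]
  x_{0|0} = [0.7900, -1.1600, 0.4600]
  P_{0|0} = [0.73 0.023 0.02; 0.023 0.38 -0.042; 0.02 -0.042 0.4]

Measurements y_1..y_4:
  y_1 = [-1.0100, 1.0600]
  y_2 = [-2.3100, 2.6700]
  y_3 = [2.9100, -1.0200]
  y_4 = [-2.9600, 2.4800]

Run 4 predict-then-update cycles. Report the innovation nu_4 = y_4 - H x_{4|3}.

innov = [-4.1846, 2.3657]

step 1: x^-=[0.8108, -0.8685, 0.6642]  P^-=[0.7715 0.0933 0.0350; 0.0933 0.5835 -0.0621; 0.0350 -0.0621 0.5465]  S=[1.0253 -0.1172; -0.1172 1.1075]  K=[0.7449 -0.0247; 0.2018 0.5117; -0.1254 0.0353]  nu=[-1.5694, 2.0028]  x^+=[-0.4078, -0.1605, 0.9317]  P^+=[0.1976 -0.0027 0.1352; -0.0027 0.2759 -0.0629; 0.1352 -0.0629 0.5280]
step 2: x^-=[-0.2304, -0.1924, 0.7396]  P^-=[0.4648 0.0135 0.0988; 0.0135 0.4734 -0.0379; 0.0988 -0.0379 0.6309]  S=[0.6770 -0.1091; -0.1091 1.0255]  K=[0.6402 -0.0235; 0.1538 0.4658; -0.1266 0.0641]  nu=[-1.8462, 2.6278]  x^+=[-1.4740, 0.7478, 1.1417]  P^+=[0.1835 -0.0098 0.1600; -0.0098 0.2505 -0.0607; 0.1600 -0.0607 0.6140]
step 3: x^-=[-1.1745, 0.4197, 0.6407]  P^-=[0.4604 0.0111 0.1183; 0.0111 0.4509 -0.0254; 0.1183 -0.0254 0.6813]  S=[0.6646 -0.1126; -0.1126 1.0099]  K=[0.6372 -0.0187; 0.1457 0.4539; -0.1176 0.0841]  nu=[4.2515, -1.9160]  x^+=[1.5702, 0.1696, -0.0206]  P^+=[0.1875 -0.0098 0.1759; -0.0098 0.2436 -0.0572; 0.1759 -0.0572 0.6627]
step 4: x^-=[1.1996, 0.4487, 0.0063]  P^-=[0.4646 0.0134 0.1299; 0.0134 0.4460 -0.0180; 0.1299 -0.0180 0.7094]  S=[0.6643 -0.1121; -0.1121 1.0074]  K=[0.6393 -0.0150; 0.1447 0.4510; -0.1103 0.0957]  nu=[-4.1846, 2.3657]  x^+=[-1.5112, 0.9099, 0.6940]  P^+=[0.1907 -0.0092 0.1852; -0.0092 0.2418 -0.0549; 0.1852 -0.0549 0.6897]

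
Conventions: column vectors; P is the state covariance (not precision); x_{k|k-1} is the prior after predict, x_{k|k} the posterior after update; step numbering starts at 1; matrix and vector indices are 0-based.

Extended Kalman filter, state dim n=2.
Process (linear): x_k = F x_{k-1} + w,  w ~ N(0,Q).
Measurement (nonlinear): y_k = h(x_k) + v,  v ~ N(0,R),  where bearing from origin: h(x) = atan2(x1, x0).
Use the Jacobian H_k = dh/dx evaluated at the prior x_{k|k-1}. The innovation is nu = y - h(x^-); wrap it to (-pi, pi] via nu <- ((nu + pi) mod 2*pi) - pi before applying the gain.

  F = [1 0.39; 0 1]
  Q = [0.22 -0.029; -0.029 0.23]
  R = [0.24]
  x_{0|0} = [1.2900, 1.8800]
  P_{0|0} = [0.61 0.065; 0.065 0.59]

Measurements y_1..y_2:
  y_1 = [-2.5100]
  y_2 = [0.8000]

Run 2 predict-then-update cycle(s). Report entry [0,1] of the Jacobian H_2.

step 1: x^-=[2.0232, 1.8800]  P^-=[0.9704 0.2661; 0.2661 0.8200]  H_jac=[-0.2465 0.2652]  S=[0.3218]  K=[-0.5239; 0.4720]  nu=[3.0245]  x^+=[0.4388, 3.3076]  P^+=[0.8821 0.3457; 0.3457 0.7483]
step 2: x^-=[1.7288, 3.3076]  P^-=[1.4856 0.6085; 0.6085 0.9783]  H_jac=[-0.2375 0.1241]  S=[0.3030]  K=[-0.9151; -0.0762]  nu=[-0.2892]  x^+=[1.9934, 3.3296]  P^+=[1.2319 0.5874; 0.5874 0.9765]

H_jac[0,1] = 0.1241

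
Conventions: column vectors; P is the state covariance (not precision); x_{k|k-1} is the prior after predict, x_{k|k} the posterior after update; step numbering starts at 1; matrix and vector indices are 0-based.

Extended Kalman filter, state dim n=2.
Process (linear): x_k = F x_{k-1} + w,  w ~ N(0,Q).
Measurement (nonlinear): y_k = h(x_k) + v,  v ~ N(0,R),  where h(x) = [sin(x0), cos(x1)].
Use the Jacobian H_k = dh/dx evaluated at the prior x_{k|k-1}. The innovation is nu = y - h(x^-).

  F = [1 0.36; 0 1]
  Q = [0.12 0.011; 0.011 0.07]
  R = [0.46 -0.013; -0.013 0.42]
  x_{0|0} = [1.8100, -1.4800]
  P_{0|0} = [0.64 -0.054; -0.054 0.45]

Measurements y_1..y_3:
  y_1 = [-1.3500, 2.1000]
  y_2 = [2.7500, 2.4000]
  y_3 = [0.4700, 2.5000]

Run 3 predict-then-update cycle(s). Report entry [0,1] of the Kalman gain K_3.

K[0,1] = -0.0597

step 1: x^-=[1.2772, -1.4800]  P^-=[0.7794 0.1190; 0.1190 0.5200]  H_jac=[0.2894 0.0000; 0.0000 0.9959]  S=[0.5253 0.0213; 0.0213 0.9357]  K=[0.4247 0.1170; 0.0432 0.5524]  nu=[-2.3072, 2.0093]  x^+=[0.5324, -0.4695]  P^+=[0.6698 0.0438; 0.0438 0.2324]
step 2: x^-=[0.3634, -0.4695]  P^-=[0.8514 0.1385; 0.1385 0.3024]  H_jac=[0.9347 0.0000; 0.0000 0.4525]  S=[1.2039 0.0456; 0.0456 0.4819]  K=[0.6585 0.0678; 0.0971 0.2748]  nu=[2.3945, 1.5082]  x^+=[2.0424, 0.1774]  P^+=[0.3231 0.0440; 0.0440 0.2523]
step 3: x^-=[2.1063, 0.1774]  P^-=[0.5075 0.1458; 0.1458 0.3223]  H_jac=[-0.5102 0.0000; 0.0000 -0.1765]  S=[0.5921 0.0001; 0.0001 0.4300]  K=[-0.4373 -0.0597; -0.1256 -0.1322]  nu=[-0.3900, 1.5157]  x^+=[2.1863, 0.0260]  P^+=[0.3927 0.1099; 0.1099 0.3054]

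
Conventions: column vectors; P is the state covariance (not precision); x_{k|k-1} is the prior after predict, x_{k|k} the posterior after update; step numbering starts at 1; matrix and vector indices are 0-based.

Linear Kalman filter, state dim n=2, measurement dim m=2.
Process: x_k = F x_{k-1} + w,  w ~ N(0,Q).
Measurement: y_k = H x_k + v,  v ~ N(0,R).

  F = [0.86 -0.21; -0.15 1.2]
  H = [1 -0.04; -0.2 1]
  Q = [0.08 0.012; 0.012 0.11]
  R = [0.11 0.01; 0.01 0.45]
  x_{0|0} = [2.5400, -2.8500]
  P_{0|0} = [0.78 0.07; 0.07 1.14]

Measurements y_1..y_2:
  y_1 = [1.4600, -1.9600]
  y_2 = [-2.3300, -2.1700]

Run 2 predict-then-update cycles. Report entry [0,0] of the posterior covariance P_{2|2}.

P_post[0,0] = 0.0627

step 1: x^-=[2.7829, -3.8010]  P^-=[0.6819 -0.3015; -0.3015 1.7439]  S=[0.8188 -0.5000; -0.5000 2.3418]  K=[0.8433 -0.0069; 0.0197 0.7746]  nu=[-1.4749, 2.3976]  x^+=[1.5225, -1.9727]  P^+=[0.0937 0.0241; 0.0241 0.3536]
step 2: x^-=[1.7236, -2.5957]  P^-=[0.1562 -0.0636; -0.0636 0.6126]  S=[0.2722 -0.1099; -0.1099 1.0943]  K=[0.5712 -0.0293; -0.0970 0.5617]  nu=[-4.1575, 0.7704]  x^+=[-0.6736, -1.7597]  P^+=[0.0627 0.0051; 0.0051 0.2528]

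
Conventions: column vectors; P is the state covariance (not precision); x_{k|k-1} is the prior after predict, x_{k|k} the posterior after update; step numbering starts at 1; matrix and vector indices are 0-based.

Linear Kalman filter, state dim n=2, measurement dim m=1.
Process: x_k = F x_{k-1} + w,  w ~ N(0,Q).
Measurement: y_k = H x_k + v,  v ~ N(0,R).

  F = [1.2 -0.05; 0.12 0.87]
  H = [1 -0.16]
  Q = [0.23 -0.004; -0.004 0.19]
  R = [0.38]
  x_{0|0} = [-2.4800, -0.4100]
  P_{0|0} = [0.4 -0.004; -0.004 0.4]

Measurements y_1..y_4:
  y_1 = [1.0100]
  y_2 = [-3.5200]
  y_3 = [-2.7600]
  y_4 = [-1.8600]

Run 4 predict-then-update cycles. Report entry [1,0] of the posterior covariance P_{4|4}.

P_post[1,0] = 0.1111

step 1: x^-=[-2.9555, -0.6543]  P^-=[0.8075 0.0320; 0.0320 0.4977]  S=[1.1900]  K=[0.6743; -0.0400]  nu=[3.8608]  x^+=[-0.3523, -0.8087]  P^+=[0.2665 0.0641; 0.0641 0.4958]
step 2: x^-=[-0.3823, -0.7458]  P^-=[0.6073 0.0794; 0.0794 0.5825]  S=[0.9768]  K=[0.6087; -0.0142]  nu=[-3.2570]  x^+=[-2.3649, -0.6997]  P^+=[0.2454 0.0878; 0.0878 0.5823]
step 3: x^-=[-2.8029, -0.8926]  P^-=[0.5742 0.0971; 0.0971 0.6526]  S=[0.9399]  K=[0.5944; -0.0078]  nu=[-0.0999]  x^+=[-2.8623, -0.8918]  P^+=[0.2421 0.1015; 0.1015 0.6525]
step 4: x^-=[-3.3901, -1.1193]  P^-=[0.5681 0.1078; 0.1078 0.7086]  S=[0.9318]  K=[0.5912; -0.0060]  nu=[1.3511]  x^+=[-2.5914, -1.1274]  P^+=[0.2424 0.1111; 0.1111 0.7085]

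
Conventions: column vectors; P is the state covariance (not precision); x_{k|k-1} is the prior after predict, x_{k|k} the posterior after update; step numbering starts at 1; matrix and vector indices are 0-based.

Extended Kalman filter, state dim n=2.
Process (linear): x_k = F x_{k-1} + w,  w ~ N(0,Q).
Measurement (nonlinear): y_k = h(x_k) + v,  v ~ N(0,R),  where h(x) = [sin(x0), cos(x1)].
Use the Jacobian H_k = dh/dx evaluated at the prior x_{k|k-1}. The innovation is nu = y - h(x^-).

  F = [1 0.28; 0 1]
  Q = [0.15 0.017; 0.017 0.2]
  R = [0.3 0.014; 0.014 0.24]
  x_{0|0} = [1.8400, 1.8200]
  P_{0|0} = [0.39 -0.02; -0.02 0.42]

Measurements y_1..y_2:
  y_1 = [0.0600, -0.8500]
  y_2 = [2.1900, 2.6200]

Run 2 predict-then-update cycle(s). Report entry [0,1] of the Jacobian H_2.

step 1: x^-=[2.3496, 1.8200]  P^-=[0.5617 0.1146; 0.1146 0.6200]  H_jac=[-0.7024 0.0000; 0.0000 -0.9691]  S=[0.5772 0.0920; 0.0920 0.8223]  K=[-0.6741 -0.0596; -0.0234 -0.7281]  nu=[-0.6518, -0.6034]  x^+=[2.8250, 2.2746]  P^+=[0.2891 0.0245; 0.0245 0.1806]
step 2: x^-=[3.4618, 2.2746]  P^-=[0.4670 0.0921; 0.0921 0.3806]  H_jac=[-0.9492 0.0000; 0.0000 -0.7624]  S=[0.7207 0.0806; 0.0806 0.4613]  K=[-0.6099 -0.0456; -0.0519 -0.6201]  nu=[2.5048, 3.2671]  x^+=[1.7852, 0.1187]  P^+=[0.1934 0.0255; 0.0255 0.1962]

H_jac[0,1] = 0.0000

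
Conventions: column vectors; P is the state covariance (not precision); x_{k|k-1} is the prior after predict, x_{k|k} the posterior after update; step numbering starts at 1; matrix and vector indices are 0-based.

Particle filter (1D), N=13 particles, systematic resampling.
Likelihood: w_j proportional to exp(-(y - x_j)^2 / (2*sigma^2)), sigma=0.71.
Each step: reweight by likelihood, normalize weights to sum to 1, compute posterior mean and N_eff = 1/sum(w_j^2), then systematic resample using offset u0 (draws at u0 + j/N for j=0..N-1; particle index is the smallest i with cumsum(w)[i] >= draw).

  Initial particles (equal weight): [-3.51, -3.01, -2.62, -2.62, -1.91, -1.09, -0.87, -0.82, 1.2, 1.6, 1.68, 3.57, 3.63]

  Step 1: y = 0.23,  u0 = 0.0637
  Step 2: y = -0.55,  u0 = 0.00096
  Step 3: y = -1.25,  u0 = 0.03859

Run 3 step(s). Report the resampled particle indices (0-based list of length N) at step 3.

resampled_idx = [0, 1, 2, 3, 4, 5, 6, 7, 8, 9, 10, 11, 12]

step 1: w=[0.0000, 0.0000, 0.0002, 0.0002, 0.0071, 0.1186, 0.2010, 0.2236, 0.2625, 0.1037, 0.0829, 0.0000, 0.0000]  mean=0.1182  Neff=5.2331  idx=[5, 6, 6, 6, 7, 7, 7, 8, 8, 8, 9, 9, 10]
step 2: w=[0.1166, 0.1407, 0.1407, 0.1407, 0.1449, 0.1449, 0.1449, 0.0075, 0.0075, 0.0075, 0.0016, 0.0016, 0.0011]  mean=-0.8168  Neff=7.3467  idx=[0, 0, 1, 1, 2, 2, 3, 4, 4, 5, 5, 6, 6]
step 3: w=[0.0865, 0.0865, 0.0768, 0.0768, 0.0768, 0.0768, 0.0768, 0.0738, 0.0738, 0.0738, 0.0738, 0.0738, 0.0738]  mean=-0.8859  Neff=12.9596  idx=[0, 1, 2, 3, 4, 5, 6, 7, 8, 9, 10, 11, 12]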